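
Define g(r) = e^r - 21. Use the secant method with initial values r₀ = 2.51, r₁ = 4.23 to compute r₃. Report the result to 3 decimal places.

g(2.51) = -8.69507, g(4.23) = 47.71723
r₂ = 4.23000 − 47.71723·(4.23000 − 2.51000) / (47.71723 − (-8.69507)) = 4.23000 − (82.07364)/(56.41230) = 2.77511
g(2.77511) = -4.95959
r₃ = 2.77511 − (-4.95959)·(2.77511 − 4.23000) / (-4.95959 − 47.71723) = 2.77511 − (7.21566)/(-52.67683) = 2.91209

2.912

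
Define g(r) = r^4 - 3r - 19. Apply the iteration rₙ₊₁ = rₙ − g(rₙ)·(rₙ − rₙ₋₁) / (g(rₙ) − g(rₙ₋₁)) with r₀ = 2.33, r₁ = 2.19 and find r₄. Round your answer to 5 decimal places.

g(2.33) = 3.4829552, g(2.19) = -2.5674248
r₂ = 2.1900000 − (-2.5674248)·(2.1900000 − 2.3300000) / (-2.5674248 − 3.4829552) = 2.1900000 − (0.3594395)/(-6.0503800) = 2.2494078
g(2.2494078) = -0.1462907
r₃ = 2.2494078 − (-0.1462907)·(2.2494078 − 2.1900000) / (-0.1462907 − (-2.5674248)) = 2.2494078 − (-0.0086908)/(2.4211341) = 2.2529973
g(2.2529973) = 0.0067523
r₄ = 2.2529973 − 0.0067523·(2.2529973 − 2.2494078) / (0.0067523 − (-0.1462907)) = 2.2529973 − (0.0000242)/(0.1530430) = 2.2528389

2.25284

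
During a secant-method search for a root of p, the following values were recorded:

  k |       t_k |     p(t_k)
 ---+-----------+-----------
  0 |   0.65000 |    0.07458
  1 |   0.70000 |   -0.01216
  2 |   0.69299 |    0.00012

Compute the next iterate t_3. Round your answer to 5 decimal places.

t_3 = 0.69299 − 0.00012·(0.69299 − 0.70000) / (0.00012 − (-0.01216))
   = 0.69299 − (-0.0000008)/(0.0122800) = 0.6930585

0.69306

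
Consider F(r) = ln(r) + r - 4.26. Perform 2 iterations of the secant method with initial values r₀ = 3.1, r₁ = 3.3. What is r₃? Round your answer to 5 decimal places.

F(3.1) = -0.0285979, F(3.3) = 0.2339225
r₂ = 3.3000000 − 0.2339225·(3.3000000 − 3.1000000) / (0.2339225 − (-0.0285979)) = 3.3000000 − (0.0467845)/(0.2625204) = 3.1217872
F(3.1217872) = 0.0001928
r₃ = 3.1217872 − 0.0001928·(3.1217872 − 3.3000000) / (0.0001928 − 0.2339225) = 3.1217872 − (-0.0000344)/(-0.2337296) = 3.1216402

3.12164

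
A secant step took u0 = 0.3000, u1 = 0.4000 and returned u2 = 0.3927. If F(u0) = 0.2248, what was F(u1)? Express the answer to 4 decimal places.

-0.0177

The secant line through (0.3000, 0.2248) and (0.4000, F(u1)) crosses zero at u2 = 0.3927.
So (0.3000, 0.2248), (0.4000, F(u1)), (0.3927, 0) are collinear:
F(u1) = 0.2248 · (0.4000 − 0.3927) / (0.3000 − 0.3927) = 0.2248 · (0.007300)/(-0.092700) = -0.017703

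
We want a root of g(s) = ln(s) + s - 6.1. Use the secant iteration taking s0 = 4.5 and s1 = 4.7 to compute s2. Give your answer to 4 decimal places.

g(4.5) = -0.095923, g(4.7) = 0.147563
s2 = 4.700000 − 0.147563·(4.700000 − 4.500000) / (0.147563 − (-0.095923)) = 4.700000 − (0.029513)/(0.243485) = 4.578791

4.5788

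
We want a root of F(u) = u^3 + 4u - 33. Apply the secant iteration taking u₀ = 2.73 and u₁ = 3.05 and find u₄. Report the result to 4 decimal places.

F(2.73) = -1.733583, F(3.05) = 7.572625
u₂ = 3.050000 − 7.572625·(3.050000 − 2.730000) / (7.572625 − (-1.733583)) = 3.050000 − (2.423240)/(9.306208) = 2.789610
F(2.789610) = -0.133017
u₃ = 2.789610 − (-0.133017)·(2.789610 − 3.050000) / (-0.133017 − 7.572625) = 2.789610 − (0.034636)/(-7.705642) = 2.794105
F(2.794105) = -0.009931
u₄ = 2.794105 − (-0.009931)·(2.794105 − 2.789610) / (-0.009931 − (-0.133017)) = 2.794105 − (-0.000045)/(0.123086) = 2.794468

2.7945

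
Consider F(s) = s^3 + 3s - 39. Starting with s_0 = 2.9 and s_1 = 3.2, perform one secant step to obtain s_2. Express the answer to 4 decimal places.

F(2.9) = -5.911000, F(3.2) = 3.368000
s_2 = 3.200000 − 3.368000·(3.200000 − 2.900000) / (3.368000 − (-5.911000)) = 3.200000 − (1.010400)/(9.279000) = 3.091109

3.0911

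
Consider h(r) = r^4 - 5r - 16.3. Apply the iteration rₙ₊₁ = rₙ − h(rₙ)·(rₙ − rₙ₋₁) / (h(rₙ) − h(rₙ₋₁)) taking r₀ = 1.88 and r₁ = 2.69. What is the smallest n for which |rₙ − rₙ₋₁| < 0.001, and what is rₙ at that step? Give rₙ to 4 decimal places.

h(1.88) = -13.208017, h(2.69) = 22.611143
r₂ = 2.690000 − 22.611143·(0.810000)/(35.819160) = 2.178681;  |Δ| = 0.511319
h(2.178681) = -4.662719
r₃ = 2.178681 − (-4.662719)·(-0.511319)/(-27.273863) = 2.266096;  |Δ| = 0.087415
h(2.266096) = -1.260313
r₄ = 2.266096 − (-1.260313)·(0.087415)/(3.402406) = 2.298476;  |Δ| = 0.032380
h(2.298476) = 0.117603
r₅ = 2.298476 − 0.117603·(0.032380)/(1.377916) = 2.295712;  |Δ| = 0.002764
h(2.295712) = -0.002568
r₆ = 2.295712 − (-0.002568)·(-0.002764)/(-0.120171) = 2.295771;  |Δ| = 0.000059
|r₆ − r₅| = 0.000059 < 0.001

n = 6, rₙ = 2.2958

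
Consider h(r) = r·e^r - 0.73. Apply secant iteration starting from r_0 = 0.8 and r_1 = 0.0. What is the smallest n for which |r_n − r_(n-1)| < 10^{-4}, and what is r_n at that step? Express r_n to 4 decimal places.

h(0.8) = 1.050433, h(0.0) = -0.730000
r_2 = 0.000000 − (-0.730000)·(-0.800000)/(-1.780433) = 0.328010;  |Δ| = 0.328010
h(0.328010) = -0.274655
r_3 = 0.328010 − (-0.274655)·(0.328010)/(0.455345) = 0.525860;  |Δ| = 0.197850
h(0.525860) = 0.159709
r_4 = 0.525860 − 0.159709·(0.197850)/(0.434364) = 0.453114;  |Δ| = 0.072746
h(0.453114) = -0.017160
r_5 = 0.453114 − (-0.017160)·(-0.072746)/(-0.176869) = 0.460172;  |Δ| = 0.007058
h(0.460172) = -0.000929
r_6 = 0.460172 − (-0.000929)·(0.007058)/(0.016231) = 0.460576;  |Δ| = 0.000404
h(0.460576) = 0.000006
r_7 = 0.460576 − 0.000006·(0.000404)/(0.000935) = 0.460573;  |Δ| = 0.000003
|r_7 − r_6| = 0.000003 < 10^{-4}

n = 7, r_n = 0.4606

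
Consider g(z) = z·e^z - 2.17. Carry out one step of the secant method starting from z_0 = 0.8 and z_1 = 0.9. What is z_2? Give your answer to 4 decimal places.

0.8899

g(0.8) = -0.389567, g(0.9) = 0.043643
z_2 = 0.900000 − 0.043643·(0.900000 − 0.800000) / (0.043643 − (-0.389567)) = 0.900000 − (0.004364)/(0.433210) = 0.889926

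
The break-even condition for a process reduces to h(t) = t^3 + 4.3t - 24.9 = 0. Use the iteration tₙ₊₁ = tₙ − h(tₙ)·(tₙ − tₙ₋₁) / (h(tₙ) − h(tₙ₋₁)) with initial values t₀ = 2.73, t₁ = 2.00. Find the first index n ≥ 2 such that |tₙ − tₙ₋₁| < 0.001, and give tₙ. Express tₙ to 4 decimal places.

h(2.73) = 7.185417, h(2.00) = -8.300000
t₂ = 2.000000 − (-8.300000)·(-0.730000)/(-15.485417) = 2.391271;  |Δ| = 0.391271
h(2.391271) = -0.943816
t₃ = 2.391271 − (-0.943816)·(0.391271)/(7.356184) = 2.441472;  |Δ| = 0.050201
h(2.441472) = 0.151430
t₄ = 2.441472 − 0.151430·(0.050201)/(1.095246) = 2.434532;  |Δ| = 0.006941
h(2.434532) = -0.002182
t₅ = 2.434532 − (-0.002182)·(-0.006941)/(-0.153612) = 2.434630;  |Δ| = 0.000099
|t₅ − t₄| = 0.000099 < 0.001

n = 5, tₙ = 2.4346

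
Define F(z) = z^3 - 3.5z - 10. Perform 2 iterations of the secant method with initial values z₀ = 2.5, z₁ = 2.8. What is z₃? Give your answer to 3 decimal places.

F(2.5) = -3.12500, F(2.8) = 2.15200
z₂ = 2.80000 − 2.15200·(2.80000 − 2.50000) / (2.15200 − (-3.12500)) = 2.80000 − (0.64560)/(5.27700) = 2.67766
F(2.67766) = -0.17339
z₃ = 2.67766 − (-0.17339)·(2.67766 − 2.80000) / (-0.17339 − 2.15200) = 2.67766 − (0.02121)/(-2.32539) = 2.68678

2.687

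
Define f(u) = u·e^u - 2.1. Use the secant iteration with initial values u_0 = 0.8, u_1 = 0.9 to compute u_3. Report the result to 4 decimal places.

f(0.8) = -0.319567, f(0.9) = 0.113643
u_2 = 0.900000 − 0.113643·(0.900000 − 0.800000) / (0.113643 − (-0.319567)) = 0.900000 − (0.011364)/(0.433210) = 0.873767
f(0.873767) = -0.006524
u_3 = 0.873767 − (-0.006524)·(0.873767 − 0.900000) / (-0.006524 − 0.113643) = 0.873767 − (0.000171)/(-0.120166) = 0.875191

0.8752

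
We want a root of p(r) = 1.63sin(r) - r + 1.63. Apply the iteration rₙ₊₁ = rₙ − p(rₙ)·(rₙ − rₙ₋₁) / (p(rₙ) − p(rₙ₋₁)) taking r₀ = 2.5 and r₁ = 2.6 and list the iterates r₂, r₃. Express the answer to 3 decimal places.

p(2.5) = 0.10551, p(2.6) = -0.12973
r₂ = 2.60000 − (-0.12973)·(2.60000 − 2.50000) / (-0.12973 − 0.10551) = 2.60000 − (-0.01297)/(-0.23524) = 2.54485
p(2.54485) = 0.00113
r₃ = 2.54485 − 0.00113·(2.54485 − 2.60000) / (0.00113 − (-0.12973)) = 2.54485 − (-0.00006)/(0.13086) = 2.54533

2.545, 2.545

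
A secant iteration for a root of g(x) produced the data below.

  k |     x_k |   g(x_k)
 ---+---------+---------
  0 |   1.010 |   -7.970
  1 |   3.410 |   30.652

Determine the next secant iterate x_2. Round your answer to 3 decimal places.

1.505

x_2 = 3.410 − 30.652·(3.410 − 1.010) / (30.652 − (-7.970))
   = 3.410 − (73.56480)/(38.62200) = 1.50526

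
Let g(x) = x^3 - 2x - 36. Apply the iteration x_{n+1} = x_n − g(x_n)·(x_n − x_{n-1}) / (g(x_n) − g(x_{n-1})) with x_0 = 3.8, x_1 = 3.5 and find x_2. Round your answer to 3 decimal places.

3.503

g(3.8) = 11.27200, g(3.5) = -0.12500
x_2 = 3.50000 − (-0.12500)·(3.50000 − 3.80000) / (-0.12500 − 11.27200) = 3.50000 − (0.03750)/(-11.39700) = 3.50329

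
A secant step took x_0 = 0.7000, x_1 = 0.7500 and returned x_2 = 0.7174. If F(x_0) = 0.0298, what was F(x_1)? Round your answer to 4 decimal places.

-0.0558

The secant line through (0.7000, 0.0298) and (0.7500, F(x_1)) crosses zero at x_2 = 0.7174.
So (0.7000, 0.0298), (0.7500, F(x_1)), (0.7174, 0) are collinear:
F(x_1) = 0.0298 · (0.7500 − 0.7174) / (0.7000 − 0.7174) = 0.0298 · (0.032600)/(-0.017400) = -0.055832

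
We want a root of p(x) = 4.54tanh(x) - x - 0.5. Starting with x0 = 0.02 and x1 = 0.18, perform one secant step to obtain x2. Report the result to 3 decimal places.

p(0.02) = -0.42921, p(0.18) = 0.12849
x2 = 0.18000 − 0.12849·(0.18000 − 0.02000) / (0.12849 − (-0.42921)) = 0.18000 − (0.02056)/(0.55770) = 0.14314

0.143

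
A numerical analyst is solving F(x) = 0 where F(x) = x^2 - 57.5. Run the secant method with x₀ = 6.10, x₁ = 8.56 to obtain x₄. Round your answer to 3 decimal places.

7.583

F(6.10) = -20.29000, F(8.56) = 15.77360
x₂ = 8.56000 − 15.77360·(8.56000 − 6.10000) / (15.77360 − (-20.29000)) = 8.56000 − (38.80306)/(36.06360) = 7.48404
F(7.48404) = -1.48917
x₃ = 7.48404 − (-1.48917)·(7.48404 − 8.56000) / (-1.48917 − 15.77360) = 7.48404 − (1.60229)/(-17.26277) = 7.57686
F(7.57686) = -0.09125
x₄ = 7.57686 − (-0.09125)·(7.57686 − 7.48404) / (-0.09125 − (-1.48917)) = 7.57686 − (-0.00847)/(1.39792) = 7.58291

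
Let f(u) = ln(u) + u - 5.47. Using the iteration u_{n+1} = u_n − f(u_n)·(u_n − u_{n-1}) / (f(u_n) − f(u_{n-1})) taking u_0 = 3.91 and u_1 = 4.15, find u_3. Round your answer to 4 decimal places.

f(3.91) = -0.196463, f(4.15) = 0.103108
u_2 = 4.150000 − 0.103108·(4.150000 − 3.910000) / (0.103108 − (-0.196463)) = 4.150000 − (0.024746)/(0.299571) = 4.067395
f(4.067395) = 0.000398
u_3 = 4.067395 − 0.000398·(4.067395 − 4.150000) / (0.000398 − 0.103108) = 4.067395 − (-0.000033)/(-0.102710) = 4.067075

4.0671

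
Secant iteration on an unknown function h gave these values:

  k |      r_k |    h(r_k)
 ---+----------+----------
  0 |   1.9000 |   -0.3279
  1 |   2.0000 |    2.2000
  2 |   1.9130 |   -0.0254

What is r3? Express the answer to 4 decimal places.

r3 = 1.9130 − (-0.0254)·(1.9130 − 2.0000) / (-0.0254 − 2.2000)
   = 1.9130 − (0.002210)/(-2.225400) = 1.913993

1.9140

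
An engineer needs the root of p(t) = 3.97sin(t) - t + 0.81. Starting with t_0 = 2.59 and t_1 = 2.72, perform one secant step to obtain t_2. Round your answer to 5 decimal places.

2.65667

p(2.59) = 0.3004560, p(2.72) = -0.2854197
t_2 = 2.7200000 − (-0.2854197)·(2.7200000 − 2.5900000) / (-0.2854197 − 0.3004560) = 2.7200000 − (-0.0371046)/(-0.5858758) = 2.6566682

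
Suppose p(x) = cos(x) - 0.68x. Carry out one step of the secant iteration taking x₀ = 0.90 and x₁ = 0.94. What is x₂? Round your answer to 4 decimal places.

p(0.90) = 0.009610, p(0.94) = -0.049412
x₂ = 0.940000 − (-0.049412)·(0.940000 − 0.900000) / (-0.049412 − 0.009610) = 0.940000 − (-0.001976)/(-0.059022) = 0.906513

0.9065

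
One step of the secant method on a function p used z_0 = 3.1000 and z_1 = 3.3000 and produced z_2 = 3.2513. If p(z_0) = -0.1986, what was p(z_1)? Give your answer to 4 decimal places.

The secant line through (3.1000, -0.1986) and (3.3000, p(z_1)) crosses zero at z_2 = 3.2513.
So (3.1000, -0.1986), (3.3000, p(z_1)), (3.2513, 0) are collinear:
p(z_1) = -0.1986 · (3.3000 − 3.2513) / (3.1000 − 3.2513) = -0.1986 · (0.048700)/(-0.151300) = 0.063925

0.0639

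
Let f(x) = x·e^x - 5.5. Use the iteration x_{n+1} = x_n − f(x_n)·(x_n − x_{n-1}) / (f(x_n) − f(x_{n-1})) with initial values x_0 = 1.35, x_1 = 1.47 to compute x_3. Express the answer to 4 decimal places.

1.3814

f(1.35) = -0.292476, f(1.47) = 0.893376
x_2 = 1.470000 − 0.893376·(1.470000 − 1.350000) / (0.893376 − (-0.292476)) = 1.470000 − (0.107205)/(1.185851) = 1.379597
f(1.379597) = -0.018452
x_3 = 1.379597 − (-0.018452)·(1.379597 − 1.470000) / (-0.018452 − 0.893376) = 1.379597 − (0.001668)/(-0.911827) = 1.381426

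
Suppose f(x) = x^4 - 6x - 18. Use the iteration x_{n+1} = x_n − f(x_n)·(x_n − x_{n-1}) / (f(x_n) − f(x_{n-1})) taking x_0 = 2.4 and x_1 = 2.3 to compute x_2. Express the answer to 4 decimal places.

2.3831

f(2.4) = 0.777600, f(2.3) = -3.815900
x_2 = 2.300000 − (-3.815900)·(2.300000 − 2.400000) / (-3.815900 − 0.777600) = 2.300000 − (0.381590)/(-4.593500) = 2.383072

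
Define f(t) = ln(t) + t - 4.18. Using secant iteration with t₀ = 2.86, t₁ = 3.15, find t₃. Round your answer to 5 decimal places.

f(2.86) = -0.2691784, f(3.15) = 0.1174025
t₂ = 3.1500000 − 0.1174025·(3.1500000 − 2.8600000) / (0.1174025 − (-0.2691784)) = 3.1500000 − (0.0340467)/(0.3865808) = 3.0619286
f(3.0619286) = 0.0009736
t₃ = 3.0619286 − 0.0009736·(3.0619286 − 3.1500000) / (0.0009736 − 0.1174025) = 3.0619286 − (-0.0000857)/(-0.1164289) = 3.0611921

3.06119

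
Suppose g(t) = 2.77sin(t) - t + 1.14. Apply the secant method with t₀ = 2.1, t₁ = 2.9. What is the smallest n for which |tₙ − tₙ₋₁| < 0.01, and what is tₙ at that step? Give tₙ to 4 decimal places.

g(2.1) = 1.431090, g(2.9) = -1.097279
t₂ = 2.900000 − (-1.097279)·(0.800000)/(-2.528369) = 2.552810;  |Δ| = 0.347190
g(2.552810) = 0.125506
t₃ = 2.552810 − 0.125506·(-0.347190)/(1.222785) = 2.588446;  |Δ| = 0.035635
g(2.588446) = 0.006822
t₄ = 2.588446 − 0.006822·(0.035635)/(-0.118683) = 2.590494;  |Δ| = 0.002048
|t₄ − t₃| = 0.002048 < 0.01

n = 4, tₙ = 2.5905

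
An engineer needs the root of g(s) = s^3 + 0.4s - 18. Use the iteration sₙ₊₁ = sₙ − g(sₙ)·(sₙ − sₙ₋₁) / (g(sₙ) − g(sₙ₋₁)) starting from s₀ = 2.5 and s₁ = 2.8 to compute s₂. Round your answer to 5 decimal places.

g(2.5) = -1.3750000, g(2.8) = 5.0720000
s₂ = 2.8000000 − 5.0720000·(2.8000000 − 2.5000000) / (5.0720000 − (-1.3750000)) = 2.8000000 − (1.5216000)/(6.4470000) = 2.5639832

2.56398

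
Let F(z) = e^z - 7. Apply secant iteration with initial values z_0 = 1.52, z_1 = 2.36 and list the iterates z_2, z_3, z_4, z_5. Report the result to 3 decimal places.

1.859, 1.929, 1.947, 1.946

F(1.52) = -2.42777, F(2.36) = 3.59095
z_2 = 2.36000 − 3.59095·(2.36000 − 1.52000) / (3.59095 − (-2.42777)) = 2.36000 − (3.01640)/(6.01873) = 1.85883
F(1.85883) = -0.58377
z_3 = 1.85883 − (-0.58377)·(1.85883 − 2.36000) / (-0.58377 − 3.59095) = 1.85883 − (0.29257)/(-4.17472) = 1.92891
F(1.92891) = -0.11798
z_4 = 1.92891 − (-0.11798)·(1.92891 − 1.85883) / (-0.11798 − (-0.58377)) = 1.92891 − (-0.00827)/(0.46578) = 1.94666
F(1.94666) = 0.00527
z_5 = 1.94666 − 0.00527·(1.94666 − 1.92891) / (0.00527 − (-0.11798)) = 1.94666 − (0.00009)/(0.12326) = 1.94590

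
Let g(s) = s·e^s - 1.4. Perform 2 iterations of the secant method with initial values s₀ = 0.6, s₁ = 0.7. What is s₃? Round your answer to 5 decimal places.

0.69718

g(0.6) = -0.3067287, g(0.7) = 0.0096269
s₂ = 0.7000000 − 0.0096269·(0.7000000 − 0.6000000) / (0.0096269 − (-0.3067287)) = 0.7000000 − (0.0009627)/(0.3163556) = 0.6969569
g(0.6969569) = -0.0007655
s₃ = 0.6969569 − (-0.0007655)·(0.6969569 − 0.7000000) / (-0.0007655 − 0.0096269) = 0.6969569 − (0.0000023)/(-0.0103924) = 0.6971811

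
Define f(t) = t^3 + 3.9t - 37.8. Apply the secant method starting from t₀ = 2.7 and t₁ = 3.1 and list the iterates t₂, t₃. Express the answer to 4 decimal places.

2.9601, 2.9702

f(2.7) = -7.587000, f(3.1) = 4.081000
t₂ = 3.100000 − 4.081000·(3.100000 − 2.700000) / (4.081000 − (-7.587000)) = 3.100000 − (1.632400)/(11.668000) = 2.960096
f(2.960096) = -0.318767
t₃ = 2.960096 − (-0.318767)·(2.960096 − 3.100000) / (-0.318767 − 4.081000) = 2.960096 − (0.044597)/(-4.399767) = 2.970232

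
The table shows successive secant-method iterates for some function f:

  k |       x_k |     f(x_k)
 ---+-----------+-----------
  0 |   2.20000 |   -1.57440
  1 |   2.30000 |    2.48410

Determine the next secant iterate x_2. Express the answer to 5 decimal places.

x_2 = 2.30000 − 2.48410·(2.30000 − 2.20000) / (2.48410 − (-1.57440))
   = 2.30000 − (0.2484100)/(4.0585000) = 2.2387927

2.23879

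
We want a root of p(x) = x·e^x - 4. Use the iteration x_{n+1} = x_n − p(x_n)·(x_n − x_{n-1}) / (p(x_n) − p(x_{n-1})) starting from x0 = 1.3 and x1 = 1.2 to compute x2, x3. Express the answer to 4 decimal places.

p(1.3) = 0.770086, p(1.2) = -0.015860
x2 = 1.200000 − (-0.015860)·(1.200000 − 1.300000) / (-0.015860 − 0.770086) = 1.200000 − (0.001586)/(-0.785945) = 1.202018
p(1.202018) = -0.001099
x3 = 1.202018 − (-0.001099)·(1.202018 − 1.200000) / (-0.001099 − (-0.015860)) = 1.202018 − (-0.000002)/(0.014761) = 1.202168

1.2020, 1.2022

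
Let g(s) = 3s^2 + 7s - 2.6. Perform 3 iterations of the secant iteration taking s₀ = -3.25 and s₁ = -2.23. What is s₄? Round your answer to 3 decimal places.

-2.659

g(-3.25) = 6.33750, g(-2.23) = -3.29130
s₂ = -2.23000 − (-3.29130)·(-2.23000 − (-3.25000)) / (-3.29130 − 6.33750) = -2.23000 − (-3.35713)/(-9.62880) = -2.57865
g(-2.57865) = -0.70220
s₃ = -2.57865 − (-0.70220)·(-2.57865 − (-2.23000)) / (-0.70220 − (-3.29130)) = -2.57865 − (0.24483)/(2.58910) = -2.67322
g(-2.67322) = 0.12573
s₄ = -2.67322 − 0.12573·(-2.67322 − (-2.57865)) / (0.12573 − (-0.70220)) = -2.67322 − (-0.01189)/(0.82794) = -2.65886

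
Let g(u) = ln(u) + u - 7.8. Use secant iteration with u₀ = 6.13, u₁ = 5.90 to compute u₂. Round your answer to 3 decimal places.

6.007

g(6.13) = 0.14319, g(5.90) = -0.12505
u₂ = 5.90000 − (-0.12505)·(5.90000 − 6.13000) / (-0.12505 − 0.14319) = 5.90000 − (0.02876)/(-0.26824) = 6.00722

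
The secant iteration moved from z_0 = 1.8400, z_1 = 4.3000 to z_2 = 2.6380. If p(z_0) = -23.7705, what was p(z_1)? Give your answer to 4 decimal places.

The secant line through (1.8400, -23.7705) and (4.3000, p(z_1)) crosses zero at z_2 = 2.6380.
So (1.8400, -23.7705), (4.3000, p(z_1)), (2.6380, 0) are collinear:
p(z_1) = -23.7705 · (4.3000 − 2.6380) / (1.8400 − 2.6380) = -23.7705 · (1.662000)/(-0.798000) = 49.506981

49.5070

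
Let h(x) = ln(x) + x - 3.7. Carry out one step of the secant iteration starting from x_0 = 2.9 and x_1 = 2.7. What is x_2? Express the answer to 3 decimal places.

h(2.9) = 0.26471, h(2.7) = -0.00675
x_2 = 2.70000 − (-0.00675)·(2.70000 − 2.90000) / (-0.00675 − 0.26471) = 2.70000 − (0.00135)/(-0.27146) = 2.70497

2.705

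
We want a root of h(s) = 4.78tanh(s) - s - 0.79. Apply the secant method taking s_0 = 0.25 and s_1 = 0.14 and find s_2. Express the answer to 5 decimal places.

h(0.25) = 0.1307112, h(0.14) = -0.2651381
s_2 = 0.1400000 − (-0.2651381)·(0.1400000 − 0.2500000) / (-0.2651381 − 0.1307112) = 0.1400000 − (0.0291652)/(-0.3958493) = 0.2136775

0.21368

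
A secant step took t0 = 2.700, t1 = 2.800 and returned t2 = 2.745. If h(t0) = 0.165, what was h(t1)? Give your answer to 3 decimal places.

The secant line through (2.700, 0.165) and (2.800, h(t1)) crosses zero at t2 = 2.745.
So (2.700, 0.165), (2.800, h(t1)), (2.745, 0) are collinear:
h(t1) = 0.165 · (2.800 − 2.745) / (2.700 − 2.745) = 0.165 · (0.05500)/(-0.04500) = -0.20167

-0.202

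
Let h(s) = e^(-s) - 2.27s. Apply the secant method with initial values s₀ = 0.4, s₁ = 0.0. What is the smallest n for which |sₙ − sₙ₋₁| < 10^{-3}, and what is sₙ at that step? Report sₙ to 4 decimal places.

h(0.4) = -0.237680, h(0.0) = 1.000000
s₂ = 0.000000 − 1.000000·(-0.400000)/(1.237680) = 0.323185;  |Δ| = 0.323185
h(0.323185) = -0.009791
s₃ = 0.323185 − (-0.009791)·(0.323185)/(-1.009791) = 0.320052;  |Δ| = 0.003134
h(0.320052) = -0.000406
s₄ = 0.320052 − (-0.000406)·(-0.003134)/(0.009385) = 0.319916;  |Δ| = 0.000136
|s₄ − s₃| = 0.000136 < 10^{-3}

n = 4, sₙ = 0.3199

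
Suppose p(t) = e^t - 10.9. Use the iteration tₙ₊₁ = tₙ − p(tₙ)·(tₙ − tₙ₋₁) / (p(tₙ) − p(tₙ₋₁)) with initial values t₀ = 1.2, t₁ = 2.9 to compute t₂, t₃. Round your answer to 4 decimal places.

2.0675, 2.3103

p(1.2) = -7.579883, p(2.9) = 7.274145
t₂ = 2.900000 − 7.274145·(2.900000 − 1.200000) / (7.274145 − (-7.579883)) = 2.900000 − (12.366047)/(14.854028) = 2.067495
p(2.067495) = -2.995001
t₃ = 2.067495 − (-2.995001)·(2.067495 − 2.900000) / (-2.995001 − 7.274145) = 2.067495 − (2.493352)/(-10.269146) = 2.310296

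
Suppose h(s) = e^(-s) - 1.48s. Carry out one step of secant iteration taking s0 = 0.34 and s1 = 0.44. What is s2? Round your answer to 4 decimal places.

0.4367

h(0.34) = 0.208570, h(0.44) = -0.007164
s2 = 0.440000 − (-0.007164)·(0.440000 − 0.340000) / (-0.007164 − 0.208570) = 0.440000 − (-0.000716)/(-0.215734) = 0.436679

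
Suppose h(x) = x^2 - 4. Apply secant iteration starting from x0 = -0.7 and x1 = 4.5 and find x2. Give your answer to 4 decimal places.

h(-0.7) = -3.510000, h(4.5) = 16.250000
x2 = 4.500000 − 16.250000·(4.500000 − (-0.700000)) / (16.250000 − (-3.510000)) = 4.500000 − (84.500000)/(19.760000) = 0.223684

0.2237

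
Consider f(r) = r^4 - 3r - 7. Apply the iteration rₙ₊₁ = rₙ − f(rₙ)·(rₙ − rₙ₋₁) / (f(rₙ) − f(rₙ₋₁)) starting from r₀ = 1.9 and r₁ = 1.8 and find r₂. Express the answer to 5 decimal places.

1.88514

f(1.9) = 0.3321000, f(1.8) = -1.9024000
r₂ = 1.8000000 − (-1.9024000)·(1.8000000 − 1.9000000) / (-1.9024000 − 0.3321000) = 1.8000000 − (0.1902400)/(-2.2345000) = 1.8851376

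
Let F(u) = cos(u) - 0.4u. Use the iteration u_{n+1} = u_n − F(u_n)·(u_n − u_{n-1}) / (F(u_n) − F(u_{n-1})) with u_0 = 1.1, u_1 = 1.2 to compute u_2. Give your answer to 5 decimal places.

F(1.1) = 0.0135961, F(1.2) = -0.1176422
u_2 = 1.2000000 − (-0.1176422)·(1.2000000 − 1.1000000) / (-0.1176422 − 0.0135961) = 1.2000000 − (-0.0117642)/(-0.1312384) = 1.1103599

1.11036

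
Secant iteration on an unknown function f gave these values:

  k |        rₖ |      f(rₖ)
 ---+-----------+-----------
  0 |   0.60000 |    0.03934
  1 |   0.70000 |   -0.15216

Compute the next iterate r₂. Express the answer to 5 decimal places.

r₂ = 0.70000 − (-0.15216)·(0.70000 − 0.60000) / (-0.15216 − 0.03934)
   = 0.70000 − (-0.0152160)/(-0.1915000) = 0.6205431

0.62054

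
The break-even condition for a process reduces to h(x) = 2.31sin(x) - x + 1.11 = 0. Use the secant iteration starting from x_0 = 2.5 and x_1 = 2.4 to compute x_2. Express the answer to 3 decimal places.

2.497

h(2.5) = -0.00753, h(2.4) = 0.27032
x_2 = 2.40000 − 0.27032·(2.40000 − 2.50000) / (0.27032 − (-0.00753)) = 2.40000 − (-0.02703)/(0.27785) = 2.49729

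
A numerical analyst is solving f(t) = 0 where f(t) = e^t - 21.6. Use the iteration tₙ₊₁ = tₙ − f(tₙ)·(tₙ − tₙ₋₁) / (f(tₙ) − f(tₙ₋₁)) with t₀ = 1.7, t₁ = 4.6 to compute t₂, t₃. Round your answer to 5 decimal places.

2.19745, 2.53196

f(1.7) = -16.1260526, f(4.6) = 77.8843156
t₂ = 4.6000000 − 77.8843156·(4.6000000 − 1.7000000) / (77.8843156 − (-16.1260526)) = 4.6000000 − (225.8645154)/(94.0103683) = 2.1974510
f(2.1974510) = -12.5979619
t₃ = 2.1974510 − (-12.5979619)·(2.1974510 − 4.6000000) / (-12.5979619 − 77.8843156) = 2.1974510 − (30.2672206)/(-90.4822775) = 2.5319609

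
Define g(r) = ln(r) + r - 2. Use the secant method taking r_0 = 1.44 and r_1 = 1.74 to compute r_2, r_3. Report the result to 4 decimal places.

g(1.44) = -0.195357, g(1.74) = 0.293885
r_2 = 1.740000 − 0.293885·(1.740000 − 1.440000) / (0.293885 − (-0.195357)) = 1.740000 − (0.088166)/(0.489242) = 1.559792
g(1.559792) = 0.004344
r_3 = 1.559792 − 0.004344·(1.559792 − 1.740000) / (0.004344 − 0.293885) = 1.559792 − (-0.000783)/(-0.289541) = 1.557088

1.5598, 1.5571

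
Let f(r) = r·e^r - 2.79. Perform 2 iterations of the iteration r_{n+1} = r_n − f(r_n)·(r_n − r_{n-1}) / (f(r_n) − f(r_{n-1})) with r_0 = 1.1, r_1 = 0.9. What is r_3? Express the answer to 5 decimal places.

f(1.1) = 0.5145826, f(0.9) = -0.5763572
r_2 = 0.9000000 − (-0.5763572)·(0.9000000 − 1.1000000) / (-0.5763572 − 0.5145826) = 0.9000000 − (0.1152714)/(-1.0909398) = 1.0056625
f(1.0056625) = -0.0408025
r_3 = 1.0056625 − (-0.0408025)·(1.0056625 − 0.9000000) / (-0.0408025 − (-0.5763572)) = 1.0056625 − (-0.0043113)/(0.5355547) = 1.0137127

1.01371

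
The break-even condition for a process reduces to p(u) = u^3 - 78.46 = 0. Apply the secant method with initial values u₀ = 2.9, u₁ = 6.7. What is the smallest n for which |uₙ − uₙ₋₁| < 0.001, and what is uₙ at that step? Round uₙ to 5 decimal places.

n = 7, uₙ = 4.28104

p(2.9) = -54.0710000, p(6.7) = 222.3030000
u₂ = 6.7000000 − 222.3030000·(3.8000000)/(276.3740000) = 3.6434484;  |Δ| = 3.0565516
p(3.6434484) = -30.0942575
u₃ = 3.6434484 − (-30.0942575)·(-3.0565516)/(-252.3972575) = 4.0078923;  |Δ| = 0.3644439
p(4.0078923) = -14.0804210
u₄ = 4.0078923 − (-14.0804210)·(0.3644439)/(16.0138365) = 4.3283355;  |Δ| = 0.3204431
p(4.3283355) = 2.6291480
u₅ = 4.3283355 − 2.6291480·(0.3204431)/(16.7095690) = 4.2779157;  |Δ| = 0.0504198
p(4.2779157) = -0.1717354
u₆ = 4.2779157 − (-0.1717354)·(-0.0504198)/(-2.8008835) = 4.2810072;  |Δ| = 0.0030915
p(4.2810072) = -0.0018856
u₇ = 4.2810072 − (-0.0018856)·(0.0030915)/(0.1698498) = 4.2810415;  |Δ| = 0.0000343
|u₇ − u₆| = 0.0000343 < 0.001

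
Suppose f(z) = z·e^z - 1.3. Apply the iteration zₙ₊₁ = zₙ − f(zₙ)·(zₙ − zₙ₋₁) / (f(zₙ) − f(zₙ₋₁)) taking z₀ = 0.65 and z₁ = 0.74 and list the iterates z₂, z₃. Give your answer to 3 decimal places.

0.666, 0.667

f(0.65) = -0.05490, f(0.74) = 0.25099
z₂ = 0.74000 − 0.25099·(0.74000 − 0.65000) / (0.25099 − (-0.05490)) = 0.74000 − (0.02259)/(0.30589) = 0.66615
f(0.66615) = -0.00318
z₃ = 0.66615 − (-0.00318)·(0.66615 − 0.74000) / (-0.00318 − 0.25099) = 0.66615 − (0.00023)/(-0.25417) = 0.66708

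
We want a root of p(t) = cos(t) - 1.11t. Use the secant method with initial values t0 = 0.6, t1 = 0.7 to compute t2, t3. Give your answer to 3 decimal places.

p(0.6) = 0.15934, p(0.7) = -0.01216
t2 = 0.70000 − (-0.01216)·(0.70000 − 0.60000) / (-0.01216 − 0.15934) = 0.70000 − (-0.00122)/(-0.17149) = 0.69291
p(0.69291) = 0.00026
t3 = 0.69291 − 0.00026·(0.69291 − 0.70000) / (0.00026 − (-0.01216)) = 0.69291 − (0.00000)/(0.01242) = 0.69306

0.693, 0.693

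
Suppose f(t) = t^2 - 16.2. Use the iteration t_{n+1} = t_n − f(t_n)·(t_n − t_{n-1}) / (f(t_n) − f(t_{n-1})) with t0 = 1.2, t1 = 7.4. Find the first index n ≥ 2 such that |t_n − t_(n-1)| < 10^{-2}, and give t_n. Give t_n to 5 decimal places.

f(1.2) = -14.7600000, f(7.4) = 38.5600000
t2 = 7.4000000 − 38.5600000·(6.2000000)/(53.3200000) = 2.9162791;  |Δ| = 4.4837209
f(2.9162791) = -7.6953164
t3 = 2.9162791 − (-7.6953164)·(-4.4837209)/(-46.2553164) = 3.6622182;  |Δ| = 0.7459391
f(3.6622182) = -2.7881577
t4 = 3.6622182 − (-2.7881577)·(0.7459391)/(4.9071586) = 4.0860472;  |Δ| = 0.4238290
f(4.0860472) = 0.4957816
t5 = 4.0860472 − 0.4957816·(0.4238290)/(3.2839394) = 4.0220610;  |Δ| = 0.0639861
f(4.0220610) = -0.0230250
t6 = 4.0220610 − (-0.0230250)·(-0.0639861)/(-0.5188066) = 4.0249008;  |Δ| = 0.0028397
|t6 − t5| = 0.0028397 < 10^{-2}

n = 6, t_n = 4.02490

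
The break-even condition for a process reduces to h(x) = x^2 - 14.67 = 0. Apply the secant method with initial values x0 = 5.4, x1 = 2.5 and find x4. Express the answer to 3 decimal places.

h(5.4) = 14.49000, h(2.5) = -8.42000
x2 = 2.50000 − (-8.42000)·(2.50000 − 5.40000) / (-8.42000 − 14.49000) = 2.50000 − (24.41800)/(-22.91000) = 3.56582
h(3.56582) = -1.95491
x3 = 3.56582 − (-1.95491)·(3.56582 − 2.50000) / (-1.95491 − (-8.42000)) = 3.56582 − (-2.08359)/(6.46509) = 3.88811
h(3.88811) = 0.44736
x4 = 3.88811 − 0.44736·(3.88811 − 3.56582) / (0.44736 − (-1.95491)) = 3.88811 − (0.14418)/(2.40227) = 3.82809

3.828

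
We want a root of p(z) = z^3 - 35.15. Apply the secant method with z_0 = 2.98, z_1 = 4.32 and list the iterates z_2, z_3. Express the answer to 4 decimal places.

p(2.98) = -8.686408, p(4.32) = 45.471568
z_2 = 4.320000 − 45.471568·(4.320000 − 2.980000) / (45.471568 − (-8.686408)) = 4.320000 − (60.931901)/(54.157976) = 3.194923
p(3.194923) = -2.537723
z_3 = 3.194923 − (-2.537723)·(3.194923 − 4.320000) / (-2.537723 − 45.471568) = 3.194923 − (2.855134)/(-48.009291) = 3.254393

3.1949, 3.2544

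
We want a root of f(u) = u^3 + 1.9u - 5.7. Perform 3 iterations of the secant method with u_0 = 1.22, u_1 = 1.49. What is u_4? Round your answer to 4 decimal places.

f(1.22) = -1.566152, f(1.49) = 0.438949
u_2 = 1.490000 − 0.438949·(1.490000 − 1.220000) / (0.438949 − (-1.566152)) = 1.490000 − (0.118516)/(2.005101) = 1.430893
f(1.430893) = -0.051617
u_3 = 1.430893 − (-0.051617)·(1.430893 − 1.490000) / (-0.051617 − 0.438949) = 1.430893 − (0.003051)/(-0.490566) = 1.437112
f(1.437112) = -0.001433
u_4 = 1.437112 − (-0.001433)·(1.437112 − 1.430893) / (-0.001433 − (-0.051617)) = 1.437112 − (-0.000009)/(0.050184) = 1.437290

1.4373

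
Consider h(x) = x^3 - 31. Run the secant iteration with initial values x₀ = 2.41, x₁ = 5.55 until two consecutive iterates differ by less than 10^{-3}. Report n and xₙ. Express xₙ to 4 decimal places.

n = 7, xₙ = 3.1414

h(2.41) = -17.002479, h(5.55) = 139.953875
x₂ = 5.550000 − 139.953875·(3.140000)/(156.956354) = 2.750144;  |Δ| = 2.799856
h(2.750144) = -10.199855
x₃ = 2.750144 − (-10.199855)·(-2.799856)/(-150.153730) = 2.940337;  |Δ| = 0.190193
h(2.940337) = -5.579084
x₄ = 2.940337 − (-5.579084)·(0.190193)/(4.620771) = 3.169974;  |Δ| = 0.229637
h(3.169974) = 0.854223
x₅ = 3.169974 − 0.854223·(0.229637)/(6.433307) = 3.139482;  |Δ| = 0.030492
h(3.139482) = -0.056167
x₆ = 3.139482 − (-0.056167)·(-0.030492)/(-0.910390) = 3.141363;  |Δ| = 0.001881
h(3.141363) = -0.000509
x₇ = 3.141363 − (-0.000509)·(0.001881)/(0.055658) = 3.141381;  |Δ| = 0.000017
|x₇ − x₆| = 0.000017 < 10^{-3}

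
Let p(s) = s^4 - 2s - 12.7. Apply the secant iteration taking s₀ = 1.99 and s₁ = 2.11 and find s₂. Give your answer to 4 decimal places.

2.0207

p(1.99) = -0.997608, p(2.11) = 2.901194
s₂ = 2.110000 − 2.901194·(2.110000 − 1.990000) / (2.901194 − (-0.997608)) = 2.110000 − (0.348143)/(3.898802) = 2.020705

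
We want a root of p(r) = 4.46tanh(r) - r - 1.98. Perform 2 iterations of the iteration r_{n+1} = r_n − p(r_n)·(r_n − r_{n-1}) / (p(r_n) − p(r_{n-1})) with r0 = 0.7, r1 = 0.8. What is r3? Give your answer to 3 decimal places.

0.692

p(0.7) = 0.01548, p(0.8) = 0.18160
r2 = 0.80000 − 0.18160·(0.80000 − 0.70000) / (0.18160 − 0.01548) = 0.80000 − (0.01816)/(0.16612) = 0.69068
p(0.69068) = -0.00173
r3 = 0.69068 − (-0.00173)·(0.69068 − 0.80000) / (-0.00173 − 0.18160) = 0.69068 − (0.00019)/(-0.18333) = 0.69171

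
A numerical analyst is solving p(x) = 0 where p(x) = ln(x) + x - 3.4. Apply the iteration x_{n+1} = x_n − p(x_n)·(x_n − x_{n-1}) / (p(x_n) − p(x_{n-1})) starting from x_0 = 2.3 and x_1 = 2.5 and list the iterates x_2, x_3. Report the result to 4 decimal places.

p(2.3) = -0.267091, p(2.5) = 0.016291
x_2 = 2.500000 − 0.016291·(2.500000 − 2.300000) / (0.016291 − (-0.267091)) = 2.500000 − (0.003258)/(0.283382) = 2.488503
p(2.488503) = 0.000184
x_3 = 2.488503 − 0.000184·(2.488503 − 2.500000) / (0.000184 − 0.016291) = 2.488503 − (-0.000002)/(-0.016107) = 2.488371

2.4885, 2.4884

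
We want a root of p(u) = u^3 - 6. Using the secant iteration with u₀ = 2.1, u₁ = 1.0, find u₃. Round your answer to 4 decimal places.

p(2.1) = 3.261000, p(1.0) = -5.000000
u₂ = 1.000000 − (-5.000000)·(1.000000 − 2.100000) / (-5.000000 − 3.261000) = 1.000000 − (5.500000)/(-8.261000) = 1.665779
p(1.665779) = -1.377764
u₃ = 1.665779 − (-1.377764)·(1.665779 − 1.000000) / (-1.377764 − (-5.000000)) = 1.665779 − (-0.917286)/(3.622236) = 1.919017

1.9190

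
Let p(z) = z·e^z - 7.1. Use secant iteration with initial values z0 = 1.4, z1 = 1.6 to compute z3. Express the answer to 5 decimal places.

p(1.4) = -1.4227200, p(1.6) = 0.8248519
z2 = 1.6000000 − 0.8248519·(1.6000000 − 1.4000000) / (0.8248519 − (-1.4227200)) = 1.6000000 − (0.1649704)/(2.2475719) = 1.5266006
p(1.5266006) = -0.0738137
z3 = 1.5266006 − (-0.0738137)·(1.5266006 − 1.6000000) / (-0.0738137 − 0.8248519) = 1.5266006 − (0.0054179)/(-0.8986655) = 1.5326294

1.53263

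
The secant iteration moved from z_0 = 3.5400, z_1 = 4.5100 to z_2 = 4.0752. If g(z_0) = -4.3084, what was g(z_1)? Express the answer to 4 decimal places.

The secant line through (3.5400, -4.3084) and (4.5100, g(z_1)) crosses zero at z_2 = 4.0752.
So (3.5400, -4.3084), (4.5100, g(z_1)), (4.0752, 0) are collinear:
g(z_1) = -4.3084 · (4.5100 − 4.0752) / (3.5400 − 4.0752) = -4.3084 · (0.434800)/(-0.535200) = 3.500172

3.5002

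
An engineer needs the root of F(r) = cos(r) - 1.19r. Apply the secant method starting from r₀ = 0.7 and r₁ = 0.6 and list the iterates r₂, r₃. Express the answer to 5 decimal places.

0.66203, 0.66255

F(0.7) = -0.0681578, F(0.6) = 0.1113356
r₂ = 0.6000000 − 0.1113356·(0.6000000 − 0.7000000) / (0.1113356 − (-0.0681578)) = 0.6000000 − (-0.0111336)/(0.1794934) = 0.6620277
F(0.6620277) = 0.0009345
r₃ = 0.6620277 − 0.0009345·(0.6620277 − 0.6000000) / (0.0009345 − 0.1113356) = 0.6620277 − (0.0000580)/(-0.1104012) = 0.6625527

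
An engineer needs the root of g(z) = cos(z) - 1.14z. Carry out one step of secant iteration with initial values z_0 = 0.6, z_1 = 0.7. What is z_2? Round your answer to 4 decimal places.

0.6810

g(0.6) = 0.141336, g(0.7) = -0.033158
z_2 = 0.700000 − (-0.033158)·(0.700000 − 0.600000) / (-0.033158 − 0.141336) = 0.700000 − (-0.003316)/(-0.174493) = 0.680998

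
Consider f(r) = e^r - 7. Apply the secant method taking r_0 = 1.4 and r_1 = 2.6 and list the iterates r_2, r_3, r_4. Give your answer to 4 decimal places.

f(1.4) = -2.944800, f(2.6) = 6.463738
r_2 = 2.600000 − 6.463738·(2.600000 − 1.400000) / (6.463738 − (-2.944800)) = 2.600000 − (7.756486)/(9.408538) = 1.775591
f(1.775591) = -1.096232
r_3 = 1.775591 − (-1.096232)·(1.775591 − 2.600000) / (-1.096232 − 6.463738) = 1.775591 − (0.903744)/(-7.559970) = 1.895134
f(1.895134) = -0.346560
r_4 = 1.895134 − (-0.346560)·(1.895134 − 1.775591) / (-0.346560 − (-1.096232)) = 1.895134 − (-0.041429)/(0.749673) = 1.950397

1.7756, 1.8951, 1.9504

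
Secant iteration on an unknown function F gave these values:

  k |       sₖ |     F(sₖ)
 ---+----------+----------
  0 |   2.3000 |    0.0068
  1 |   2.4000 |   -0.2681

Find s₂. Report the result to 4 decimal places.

s₂ = 2.4000 − (-0.2681)·(2.4000 − 2.3000) / (-0.2681 − 0.0068)
   = 2.4000 − (-0.026810)/(-0.274900) = 2.302474

2.3025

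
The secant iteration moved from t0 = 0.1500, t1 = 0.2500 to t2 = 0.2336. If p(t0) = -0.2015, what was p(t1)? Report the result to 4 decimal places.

The secant line through (0.1500, -0.2015) and (0.2500, p(t1)) crosses zero at t2 = 0.2336.
So (0.1500, -0.2015), (0.2500, p(t1)), (0.2336, 0) are collinear:
p(t1) = -0.2015 · (0.2500 − 0.2336) / (0.1500 − 0.2336) = -0.2015 · (0.016400)/(-0.083600) = 0.039529

0.0395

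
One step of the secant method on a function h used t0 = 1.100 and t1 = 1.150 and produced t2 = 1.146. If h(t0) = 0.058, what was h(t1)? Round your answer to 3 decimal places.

The secant line through (1.100, 0.058) and (1.150, h(t1)) crosses zero at t2 = 1.146.
So (1.100, 0.058), (1.150, h(t1)), (1.146, 0) are collinear:
h(t1) = 0.058 · (1.150 − 1.146) / (1.100 − 1.146) = 0.058 · (0.00400)/(-0.04600) = -0.00504

-0.005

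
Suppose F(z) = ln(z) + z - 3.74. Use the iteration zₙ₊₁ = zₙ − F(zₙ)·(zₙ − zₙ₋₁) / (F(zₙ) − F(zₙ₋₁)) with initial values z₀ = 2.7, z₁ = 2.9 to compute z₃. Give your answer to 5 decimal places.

F(2.7) = -0.0467482, F(2.9) = 0.2247107
z₂ = 2.9000000 − 0.2247107·(2.9000000 − 2.7000000) / (0.2247107 − (-0.0467482)) = 2.9000000 − (0.0449421)/(0.2714590) = 2.7344422
F(2.7344422) = 0.0003697
z₃ = 2.7344422 − 0.0003697·(2.7344422 − 2.9000000) / (0.0003697 − 0.2247107) = 2.7344422 − (-0.0000612)/(-0.2243411) = 2.7341694

2.73417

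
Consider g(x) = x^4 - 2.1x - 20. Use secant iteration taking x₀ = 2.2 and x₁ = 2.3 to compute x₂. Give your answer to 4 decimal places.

2.2275

g(2.2) = -1.194400, g(2.3) = 3.154100
x₂ = 2.300000 − 3.154100·(2.300000 − 2.200000) / (3.154100 − (-1.194400)) = 2.300000 − (0.315410)/(4.348500) = 2.227467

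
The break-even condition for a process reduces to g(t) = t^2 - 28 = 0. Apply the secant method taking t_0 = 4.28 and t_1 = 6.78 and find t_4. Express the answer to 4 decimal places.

g(4.28) = -9.681600, g(6.78) = 17.968400
t_2 = 6.780000 − 17.968400·(6.780000 − 4.280000) / (17.968400 − (-9.681600)) = 6.780000 − (44.921000)/(27.650000) = 5.155371
g(5.155371) = -1.422153
t_3 = 5.155371 − (-1.422153)·(5.155371 − 6.780000) / (-1.422153 − 17.968400) = 5.155371 − (2.310471)/(-19.390553) = 5.274525
g(5.274525) = -0.179384
t_4 = 5.274525 − (-0.179384)·(5.274525 − 5.155371) / (-0.179384 − (-1.422153)) = 5.274525 − (-0.021374)/(1.242769) = 5.291724

5.2917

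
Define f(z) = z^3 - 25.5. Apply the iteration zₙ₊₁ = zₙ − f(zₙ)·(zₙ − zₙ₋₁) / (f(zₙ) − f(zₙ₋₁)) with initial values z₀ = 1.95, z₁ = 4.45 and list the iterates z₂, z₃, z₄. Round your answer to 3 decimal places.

f(1.95) = -18.08513, f(4.45) = 62.62113
z₂ = 4.45000 − 62.62113·(4.45000 − 1.95000) / (62.62113 − (-18.08513)) = 4.45000 − (156.55281)/(80.70625) = 2.51021
f(2.51021) = -9.68269
z₃ = 2.51021 − (-9.68269)·(2.51021 − 4.45000) / (-9.68269 − 62.62113) = 2.51021 − (18.78235)/(-72.30382) = 2.76998
f(2.76998) = -4.24643
z₄ = 2.76998 − (-4.24643)·(2.76998 − 2.51021) / (-4.24643 − (-9.68269)) = 2.76998 − (-1.10309)/(5.43627) = 2.97290

2.510, 2.770, 2.973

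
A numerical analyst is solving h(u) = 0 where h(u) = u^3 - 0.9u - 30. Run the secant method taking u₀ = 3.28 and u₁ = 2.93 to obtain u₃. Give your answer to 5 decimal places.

h(3.28) = 2.3355520, h(2.93) = -7.4832430
u₂ = 2.9300000 − (-7.4832430)·(2.9300000 − 3.2800000) / (-7.4832430 − 2.3355520) = 2.9300000 − (2.6191350)/(-9.8187950) = 3.1967471
h(3.1967471) = -0.2089001
u₃ = 3.1967471 − (-0.2089001)·(3.1967471 − 2.9300000) / (-0.2089001 − (-7.4832430)) = 3.1967471 − (-0.0557235)/(7.2743429) = 3.2044074

3.20441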